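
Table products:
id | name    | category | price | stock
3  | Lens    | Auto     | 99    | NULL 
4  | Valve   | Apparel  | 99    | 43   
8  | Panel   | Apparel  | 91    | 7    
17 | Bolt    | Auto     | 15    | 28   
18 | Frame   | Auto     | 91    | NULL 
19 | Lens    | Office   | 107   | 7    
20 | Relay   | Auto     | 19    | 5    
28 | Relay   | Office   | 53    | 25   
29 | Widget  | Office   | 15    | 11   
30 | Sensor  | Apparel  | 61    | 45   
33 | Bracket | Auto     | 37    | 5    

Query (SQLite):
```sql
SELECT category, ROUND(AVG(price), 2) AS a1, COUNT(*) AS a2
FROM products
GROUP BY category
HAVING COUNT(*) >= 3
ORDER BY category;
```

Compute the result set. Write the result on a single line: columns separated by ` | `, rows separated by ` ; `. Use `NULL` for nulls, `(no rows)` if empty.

Apparel | 83.67 | 3 ; Auto | 52.2 | 5 ; Office | 58.33 | 3

Group products by category.
Per group compute: ROUND(AVG(price), 2), COUNT(*).
HAVING: drop groups with fewer than 3 rows.
  Apparel: ids {4, 8, 30} → ROUND(AVG(price), 2)=83.67, COUNT(*)=3
  Auto: ids {3, 17, 18, 20, 33} → ROUND(AVG(price), 2)=52.2, COUNT(*)=5
  Office: ids {19, 28, 29} → ROUND(AVG(price), 2)=58.33, COUNT(*)=3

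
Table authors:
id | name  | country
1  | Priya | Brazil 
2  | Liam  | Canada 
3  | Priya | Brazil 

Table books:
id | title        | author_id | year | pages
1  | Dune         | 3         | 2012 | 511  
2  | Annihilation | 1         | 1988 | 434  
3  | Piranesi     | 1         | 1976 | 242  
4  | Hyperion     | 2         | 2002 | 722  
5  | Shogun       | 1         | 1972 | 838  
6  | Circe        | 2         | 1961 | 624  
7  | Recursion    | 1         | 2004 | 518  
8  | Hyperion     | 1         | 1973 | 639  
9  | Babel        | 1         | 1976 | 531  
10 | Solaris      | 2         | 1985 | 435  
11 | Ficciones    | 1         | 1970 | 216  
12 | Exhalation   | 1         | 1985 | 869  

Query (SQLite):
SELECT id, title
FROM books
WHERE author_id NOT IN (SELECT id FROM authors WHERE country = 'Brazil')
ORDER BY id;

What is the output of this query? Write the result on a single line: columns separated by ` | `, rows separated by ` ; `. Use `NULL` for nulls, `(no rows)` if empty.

4 | Hyperion ; 6 | Circe ; 10 | Solaris

Inner query: authors.id where country = 'Brazil'.
Outer: keep books rows whose author_id is not in that set.
Inner query → {1, 3}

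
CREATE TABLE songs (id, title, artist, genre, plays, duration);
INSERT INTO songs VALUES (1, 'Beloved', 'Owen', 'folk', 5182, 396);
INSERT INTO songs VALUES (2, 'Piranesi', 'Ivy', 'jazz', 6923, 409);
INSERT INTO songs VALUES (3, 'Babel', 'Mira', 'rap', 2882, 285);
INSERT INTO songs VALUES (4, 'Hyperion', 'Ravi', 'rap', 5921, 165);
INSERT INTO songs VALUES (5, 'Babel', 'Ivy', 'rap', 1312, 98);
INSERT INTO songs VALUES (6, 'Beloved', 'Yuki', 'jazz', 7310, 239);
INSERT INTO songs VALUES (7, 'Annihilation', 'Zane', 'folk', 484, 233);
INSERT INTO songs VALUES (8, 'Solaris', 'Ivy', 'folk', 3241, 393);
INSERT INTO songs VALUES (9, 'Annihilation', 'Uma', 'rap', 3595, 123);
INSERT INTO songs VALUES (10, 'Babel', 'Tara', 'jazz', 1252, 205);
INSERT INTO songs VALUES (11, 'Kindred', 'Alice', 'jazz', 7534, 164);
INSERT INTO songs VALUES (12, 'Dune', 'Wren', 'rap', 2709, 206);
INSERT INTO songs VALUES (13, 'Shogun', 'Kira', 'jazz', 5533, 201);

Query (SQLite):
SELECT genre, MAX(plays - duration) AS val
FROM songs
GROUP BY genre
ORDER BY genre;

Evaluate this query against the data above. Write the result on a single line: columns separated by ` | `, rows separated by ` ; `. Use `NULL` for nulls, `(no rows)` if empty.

folk | 4786 ; jazz | 7370 ; rap | 5756

For each row compute plays - duration.
Group by genre; take MAX of the expression per group.
  folk: ids {1, 7, 8} → MAX(plays - duration)=4786
  jazz: ids {2, 6, 10, 11, 13} → MAX(plays - duration)=7370
  rap: ids {3, 4, 5, 9, 12} → MAX(plays - duration)=5756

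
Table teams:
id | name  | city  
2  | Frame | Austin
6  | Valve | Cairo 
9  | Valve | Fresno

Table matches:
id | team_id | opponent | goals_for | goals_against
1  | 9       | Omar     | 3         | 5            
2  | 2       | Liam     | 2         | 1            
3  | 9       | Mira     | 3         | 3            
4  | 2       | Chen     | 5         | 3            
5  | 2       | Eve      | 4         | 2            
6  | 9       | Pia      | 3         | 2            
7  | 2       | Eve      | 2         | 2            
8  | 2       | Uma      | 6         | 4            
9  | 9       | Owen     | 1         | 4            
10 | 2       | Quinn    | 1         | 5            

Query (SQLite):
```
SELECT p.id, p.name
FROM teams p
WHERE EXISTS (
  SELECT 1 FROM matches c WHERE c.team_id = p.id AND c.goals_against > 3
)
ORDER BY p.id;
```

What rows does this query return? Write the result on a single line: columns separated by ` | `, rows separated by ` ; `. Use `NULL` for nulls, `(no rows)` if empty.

For each teams row, check whether any matches with matching team_id has goals_against > 3.
Keep rows where that is true.

2 | Frame ; 9 | Valve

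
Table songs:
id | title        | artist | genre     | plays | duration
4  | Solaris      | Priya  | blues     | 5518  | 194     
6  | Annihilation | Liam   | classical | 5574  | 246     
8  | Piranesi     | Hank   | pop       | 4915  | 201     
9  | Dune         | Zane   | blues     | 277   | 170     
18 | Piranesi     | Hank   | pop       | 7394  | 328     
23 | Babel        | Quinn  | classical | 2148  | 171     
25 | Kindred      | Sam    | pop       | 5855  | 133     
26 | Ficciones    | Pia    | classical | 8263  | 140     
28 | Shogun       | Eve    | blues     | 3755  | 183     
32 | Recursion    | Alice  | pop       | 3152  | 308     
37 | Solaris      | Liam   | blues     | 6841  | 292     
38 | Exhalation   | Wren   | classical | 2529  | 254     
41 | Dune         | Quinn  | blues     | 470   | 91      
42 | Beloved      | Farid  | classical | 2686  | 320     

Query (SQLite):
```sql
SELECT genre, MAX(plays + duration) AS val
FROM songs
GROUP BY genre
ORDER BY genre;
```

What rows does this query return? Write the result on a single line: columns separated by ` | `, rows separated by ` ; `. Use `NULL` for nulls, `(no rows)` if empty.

For each row compute plays + duration.
Group by genre; take MAX of the expression per group.
  blues: ids {4, 9, 28, 37, 41} → MAX(plays + duration)=7133
  classical: ids {6, 23, 26, 38, 42} → MAX(plays + duration)=8403
  pop: ids {8, 18, 25, 32} → MAX(plays + duration)=7722

blues | 7133 ; classical | 8403 ; pop | 7722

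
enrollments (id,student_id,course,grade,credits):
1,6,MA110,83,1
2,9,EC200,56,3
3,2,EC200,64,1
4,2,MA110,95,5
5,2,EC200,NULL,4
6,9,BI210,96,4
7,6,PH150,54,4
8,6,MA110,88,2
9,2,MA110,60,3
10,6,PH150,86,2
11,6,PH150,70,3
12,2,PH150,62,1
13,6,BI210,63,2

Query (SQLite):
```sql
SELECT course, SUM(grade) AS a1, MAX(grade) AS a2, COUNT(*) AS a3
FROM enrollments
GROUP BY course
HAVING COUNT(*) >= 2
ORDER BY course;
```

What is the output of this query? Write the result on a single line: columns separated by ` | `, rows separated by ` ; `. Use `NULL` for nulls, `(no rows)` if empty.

Group enrollments by course.
Per group compute: SUM(grade), MAX(grade), COUNT(*).
HAVING: drop groups with fewer than 2 rows.
  BI210: ids {6, 13} → SUM(grade)=159, MAX(grade)=96, COUNT(*)=2
  EC200: ids {2, 3, 5} → SUM(grade)=120, MAX(grade)=64, COUNT(*)=3
  MA110: ids {1, 4, 8, 9} → SUM(grade)=326, MAX(grade)=95, COUNT(*)=4
  PH150: ids {7, 10, 11, 12} → SUM(grade)=272, MAX(grade)=86, COUNT(*)=4

BI210 | 159 | 96 | 2 ; EC200 | 120 | 64 | 3 ; MA110 | 326 | 95 | 4 ; PH150 | 272 | 86 | 4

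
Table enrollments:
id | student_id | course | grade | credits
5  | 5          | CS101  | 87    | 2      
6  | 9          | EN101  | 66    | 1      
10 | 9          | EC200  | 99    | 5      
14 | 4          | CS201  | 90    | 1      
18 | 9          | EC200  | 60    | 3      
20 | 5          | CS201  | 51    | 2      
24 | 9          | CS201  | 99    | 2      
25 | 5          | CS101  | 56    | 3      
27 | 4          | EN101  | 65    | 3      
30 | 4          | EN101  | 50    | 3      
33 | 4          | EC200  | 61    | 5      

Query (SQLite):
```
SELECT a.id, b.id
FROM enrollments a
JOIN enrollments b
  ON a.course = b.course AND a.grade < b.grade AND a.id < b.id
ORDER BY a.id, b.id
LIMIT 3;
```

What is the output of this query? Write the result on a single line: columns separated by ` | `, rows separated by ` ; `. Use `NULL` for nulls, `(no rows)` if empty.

14 | 24 ; 18 | 33 ; 20 | 24

Pairs (a,b) with same course, a.grade < b.grade, a.id < b.id.
course groups: CS101:{5,25} CS201:{14,20,24} EC200:{10,18,33} EN101:{6,27,30}
Ordered by (a.id, b.id); first 3.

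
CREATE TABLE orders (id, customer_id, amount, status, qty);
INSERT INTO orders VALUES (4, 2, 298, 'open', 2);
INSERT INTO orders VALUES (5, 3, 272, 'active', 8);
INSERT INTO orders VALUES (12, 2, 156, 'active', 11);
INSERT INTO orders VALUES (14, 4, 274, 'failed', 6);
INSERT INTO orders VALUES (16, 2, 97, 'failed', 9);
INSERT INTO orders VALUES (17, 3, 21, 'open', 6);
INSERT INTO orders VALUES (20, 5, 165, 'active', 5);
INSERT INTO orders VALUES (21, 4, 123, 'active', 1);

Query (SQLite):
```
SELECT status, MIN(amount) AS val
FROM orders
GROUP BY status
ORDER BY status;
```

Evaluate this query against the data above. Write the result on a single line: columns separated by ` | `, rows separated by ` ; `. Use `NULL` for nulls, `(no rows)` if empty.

Partition orders by status; compute MIN(amount) within each group.
  active: ids {5, 12, 20, 21} → MIN(amount)=123
  failed: ids {14, 16} → MIN(amount)=97
  open: ids {4, 17} → MIN(amount)=21

active | 123 ; failed | 97 ; open | 21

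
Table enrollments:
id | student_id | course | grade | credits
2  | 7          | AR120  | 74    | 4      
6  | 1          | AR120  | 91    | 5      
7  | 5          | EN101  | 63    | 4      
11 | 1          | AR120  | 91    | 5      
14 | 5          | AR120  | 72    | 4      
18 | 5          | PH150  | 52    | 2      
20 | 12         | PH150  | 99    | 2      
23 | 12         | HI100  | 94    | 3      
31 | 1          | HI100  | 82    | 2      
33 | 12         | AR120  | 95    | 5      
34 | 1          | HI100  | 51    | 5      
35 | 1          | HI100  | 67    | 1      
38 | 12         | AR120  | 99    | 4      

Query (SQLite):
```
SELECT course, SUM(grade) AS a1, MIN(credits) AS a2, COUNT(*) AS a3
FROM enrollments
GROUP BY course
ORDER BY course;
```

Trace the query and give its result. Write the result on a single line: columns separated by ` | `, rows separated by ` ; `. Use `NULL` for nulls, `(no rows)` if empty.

Group enrollments by course.
Per group compute: SUM(grade), MIN(credits), COUNT(*).
  AR120: ids {2, 6, 11, 14, 33, 38} → SUM(grade)=522, MIN(credits)=4, COUNT(*)=6
  EN101: ids {7} → SUM(grade)=63, MIN(credits)=4, COUNT(*)=1
  HI100: ids {23, 31, 34, 35} → SUM(grade)=294, MIN(credits)=1, COUNT(*)=4
  PH150: ids {18, 20} → SUM(grade)=151, MIN(credits)=2, COUNT(*)=2

AR120 | 522 | 4 | 6 ; EN101 | 63 | 4 | 1 ; HI100 | 294 | 1 | 4 ; PH150 | 151 | 2 | 2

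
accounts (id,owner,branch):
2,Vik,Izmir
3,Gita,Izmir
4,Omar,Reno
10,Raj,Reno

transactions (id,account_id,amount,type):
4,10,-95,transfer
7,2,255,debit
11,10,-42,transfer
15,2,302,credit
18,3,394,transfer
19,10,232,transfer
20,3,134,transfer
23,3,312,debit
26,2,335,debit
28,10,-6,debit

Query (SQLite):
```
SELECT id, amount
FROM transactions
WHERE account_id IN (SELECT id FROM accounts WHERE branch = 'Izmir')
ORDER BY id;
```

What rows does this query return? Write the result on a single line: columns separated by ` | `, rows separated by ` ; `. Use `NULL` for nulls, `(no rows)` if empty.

Inner query: accounts.id where branch = 'Izmir'.
Outer: keep transactions rows whose account_id is in that set.
Inner query → {2, 3}

7 | 255 ; 15 | 302 ; 18 | 394 ; 20 | 134 ; 23 | 312 ; 26 | 335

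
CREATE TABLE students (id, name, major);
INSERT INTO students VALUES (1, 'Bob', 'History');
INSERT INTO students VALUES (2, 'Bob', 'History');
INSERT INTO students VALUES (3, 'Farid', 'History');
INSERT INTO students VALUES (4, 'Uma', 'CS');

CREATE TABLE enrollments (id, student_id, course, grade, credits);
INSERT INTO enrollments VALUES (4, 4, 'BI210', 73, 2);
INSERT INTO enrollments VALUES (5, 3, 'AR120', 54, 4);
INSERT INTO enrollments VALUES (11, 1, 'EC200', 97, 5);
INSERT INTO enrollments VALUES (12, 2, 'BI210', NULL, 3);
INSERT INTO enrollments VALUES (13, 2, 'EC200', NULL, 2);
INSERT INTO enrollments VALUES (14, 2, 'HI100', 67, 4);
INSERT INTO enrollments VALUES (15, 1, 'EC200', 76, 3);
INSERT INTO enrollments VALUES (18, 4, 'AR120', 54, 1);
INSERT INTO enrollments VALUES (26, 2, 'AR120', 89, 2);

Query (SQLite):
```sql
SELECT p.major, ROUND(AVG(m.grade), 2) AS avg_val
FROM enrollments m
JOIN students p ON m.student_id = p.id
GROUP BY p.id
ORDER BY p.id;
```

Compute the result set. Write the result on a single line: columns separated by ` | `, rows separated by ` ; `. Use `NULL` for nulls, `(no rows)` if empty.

Join each enrollments row to its students via student_id.
Group joined rows by students.id; compute ROUND(AVG(m.grade), 2) per group.
  1: ids {11, 15} → ROUND(AVG(m.grade), 2)=86.5
  2: ids {12, 13, 14, 26} → ROUND(AVG(m.grade), 2)=78
  3: ids {5} → ROUND(AVG(m.grade), 2)=54
  4: ids {4, 18} → ROUND(AVG(m.grade), 2)=63.5

History | 86.5 ; History | 78 ; History | 54 ; CS | 63.5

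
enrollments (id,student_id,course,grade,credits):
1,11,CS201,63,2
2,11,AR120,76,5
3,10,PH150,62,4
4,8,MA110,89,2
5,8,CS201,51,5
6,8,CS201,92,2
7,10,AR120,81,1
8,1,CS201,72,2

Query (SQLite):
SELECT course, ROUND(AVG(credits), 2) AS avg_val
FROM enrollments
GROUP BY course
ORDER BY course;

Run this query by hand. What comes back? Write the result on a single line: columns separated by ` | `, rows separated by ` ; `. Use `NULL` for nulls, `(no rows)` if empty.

AR120 | 3 ; CS201 | 2.75 ; MA110 | 2 ; PH150 | 4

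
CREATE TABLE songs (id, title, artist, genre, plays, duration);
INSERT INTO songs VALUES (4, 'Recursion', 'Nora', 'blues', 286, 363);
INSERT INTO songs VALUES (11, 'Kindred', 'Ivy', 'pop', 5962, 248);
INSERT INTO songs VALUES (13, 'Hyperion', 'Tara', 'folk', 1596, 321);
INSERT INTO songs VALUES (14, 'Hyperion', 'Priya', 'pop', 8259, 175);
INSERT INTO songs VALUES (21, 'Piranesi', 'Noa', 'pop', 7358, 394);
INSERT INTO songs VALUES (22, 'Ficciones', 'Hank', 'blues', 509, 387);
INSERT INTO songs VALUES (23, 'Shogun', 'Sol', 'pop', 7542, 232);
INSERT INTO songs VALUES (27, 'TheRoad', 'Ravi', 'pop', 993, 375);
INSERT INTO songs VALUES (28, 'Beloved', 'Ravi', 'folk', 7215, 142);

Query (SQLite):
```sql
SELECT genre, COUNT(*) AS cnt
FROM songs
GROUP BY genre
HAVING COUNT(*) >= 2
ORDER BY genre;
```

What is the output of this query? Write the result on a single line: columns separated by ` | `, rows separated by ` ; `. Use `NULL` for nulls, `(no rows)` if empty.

blues | 2 ; folk | 2 ; pop | 5

Partition songs by genre; compute COUNT(*) within each group.
HAVING: keep groups with count ≥ 2.
  blues: ids {4, 22} → COUNT(*)=2
  folk: ids {13, 28} → COUNT(*)=2
  pop: ids {11, 14, 21, 23, 27} → COUNT(*)=5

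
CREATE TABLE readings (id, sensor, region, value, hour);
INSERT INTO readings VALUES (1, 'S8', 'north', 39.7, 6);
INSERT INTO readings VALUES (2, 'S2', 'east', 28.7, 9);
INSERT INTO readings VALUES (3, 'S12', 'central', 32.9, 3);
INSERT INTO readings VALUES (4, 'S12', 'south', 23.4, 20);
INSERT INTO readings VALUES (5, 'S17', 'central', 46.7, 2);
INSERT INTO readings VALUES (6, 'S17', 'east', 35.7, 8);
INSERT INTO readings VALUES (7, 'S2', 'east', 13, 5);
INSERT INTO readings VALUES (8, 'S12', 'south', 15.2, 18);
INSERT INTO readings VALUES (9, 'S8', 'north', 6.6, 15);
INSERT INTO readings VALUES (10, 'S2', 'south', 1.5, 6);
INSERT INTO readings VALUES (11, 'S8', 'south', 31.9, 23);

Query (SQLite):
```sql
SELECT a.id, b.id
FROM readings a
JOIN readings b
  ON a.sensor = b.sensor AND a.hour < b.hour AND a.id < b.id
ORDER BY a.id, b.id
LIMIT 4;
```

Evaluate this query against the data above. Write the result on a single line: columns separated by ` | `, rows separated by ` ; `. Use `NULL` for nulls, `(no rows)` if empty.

Pairs (a,b) with same sensor, a.hour < b.hour, a.id < b.id.
sensor groups: S12:{3,4,8} S17:{5,6} S2:{2,7,10} S8:{1,9,11}
Ordered by (a.id, b.id); first 4.

1 | 9 ; 1 | 11 ; 3 | 4 ; 3 | 8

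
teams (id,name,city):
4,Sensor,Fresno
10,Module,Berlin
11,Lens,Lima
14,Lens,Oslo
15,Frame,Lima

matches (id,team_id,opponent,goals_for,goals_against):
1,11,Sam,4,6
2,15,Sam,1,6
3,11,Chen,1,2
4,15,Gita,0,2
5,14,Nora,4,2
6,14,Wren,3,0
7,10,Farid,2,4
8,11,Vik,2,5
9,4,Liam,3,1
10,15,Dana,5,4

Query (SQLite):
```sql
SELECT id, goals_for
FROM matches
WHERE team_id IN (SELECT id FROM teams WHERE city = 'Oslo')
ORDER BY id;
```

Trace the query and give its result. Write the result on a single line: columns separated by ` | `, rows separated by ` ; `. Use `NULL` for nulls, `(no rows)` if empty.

5 | 4 ; 6 | 3

Inner query: teams.id where city = 'Oslo'.
Outer: keep matches rows whose team_id is in that set.
Inner query → {14}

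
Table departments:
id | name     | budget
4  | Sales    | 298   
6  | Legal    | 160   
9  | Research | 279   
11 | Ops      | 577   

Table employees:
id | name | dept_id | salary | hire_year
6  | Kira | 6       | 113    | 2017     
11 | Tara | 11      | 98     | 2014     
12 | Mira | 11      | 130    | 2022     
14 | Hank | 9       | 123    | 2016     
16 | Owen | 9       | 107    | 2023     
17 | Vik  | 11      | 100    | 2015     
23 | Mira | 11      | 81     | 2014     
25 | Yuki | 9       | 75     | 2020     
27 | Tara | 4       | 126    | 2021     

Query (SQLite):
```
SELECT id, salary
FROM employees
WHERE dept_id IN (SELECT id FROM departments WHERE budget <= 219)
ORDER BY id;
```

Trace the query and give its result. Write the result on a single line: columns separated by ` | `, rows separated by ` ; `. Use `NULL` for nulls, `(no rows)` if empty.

6 | 113

Inner query: departments.id where budget <= 219.
Outer: keep employees rows whose dept_id is in that set.
Inner query → {6}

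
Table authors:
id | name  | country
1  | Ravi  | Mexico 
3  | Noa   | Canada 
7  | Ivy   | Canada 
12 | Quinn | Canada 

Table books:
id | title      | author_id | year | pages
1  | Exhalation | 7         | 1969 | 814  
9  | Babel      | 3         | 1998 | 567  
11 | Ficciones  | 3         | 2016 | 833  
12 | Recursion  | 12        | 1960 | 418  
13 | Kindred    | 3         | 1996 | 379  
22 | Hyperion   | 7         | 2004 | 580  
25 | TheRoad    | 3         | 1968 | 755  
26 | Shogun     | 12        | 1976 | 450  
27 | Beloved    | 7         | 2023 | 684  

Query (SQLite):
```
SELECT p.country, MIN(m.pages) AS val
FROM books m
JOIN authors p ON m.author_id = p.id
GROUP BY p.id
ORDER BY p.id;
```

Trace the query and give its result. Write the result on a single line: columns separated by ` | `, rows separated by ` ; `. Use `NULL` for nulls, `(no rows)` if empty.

Join each books row to its authors via author_id.
Group joined rows by authors.id; compute MIN(m.pages) per group.
  3: ids {9, 11, 13, 25} → MIN(m.pages)=379
  7: ids {1, 22, 27} → MIN(m.pages)=580
  12: ids {12, 26} → MIN(m.pages)=418

Canada | 379 ; Canada | 580 ; Canada | 418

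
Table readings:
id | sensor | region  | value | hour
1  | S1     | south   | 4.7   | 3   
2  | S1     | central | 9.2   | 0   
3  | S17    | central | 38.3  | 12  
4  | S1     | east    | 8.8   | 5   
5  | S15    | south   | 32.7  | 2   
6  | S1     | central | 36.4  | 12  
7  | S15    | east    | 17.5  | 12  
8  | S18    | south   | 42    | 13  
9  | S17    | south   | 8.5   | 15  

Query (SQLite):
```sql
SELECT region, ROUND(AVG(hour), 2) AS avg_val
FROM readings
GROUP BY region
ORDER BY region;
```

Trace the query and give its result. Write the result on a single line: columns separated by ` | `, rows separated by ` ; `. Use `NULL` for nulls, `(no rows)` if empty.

central | 8 ; east | 8.5 ; south | 8.25

Partition readings by region; compute ROUND(AVG(hour), 2) within each group.
  central: ids {2, 3, 6} → ROUND(AVG(hour), 2)=8
  east: ids {4, 7} → ROUND(AVG(hour), 2)=8.5
  south: ids {1, 5, 8, 9} → ROUND(AVG(hour), 2)=8.25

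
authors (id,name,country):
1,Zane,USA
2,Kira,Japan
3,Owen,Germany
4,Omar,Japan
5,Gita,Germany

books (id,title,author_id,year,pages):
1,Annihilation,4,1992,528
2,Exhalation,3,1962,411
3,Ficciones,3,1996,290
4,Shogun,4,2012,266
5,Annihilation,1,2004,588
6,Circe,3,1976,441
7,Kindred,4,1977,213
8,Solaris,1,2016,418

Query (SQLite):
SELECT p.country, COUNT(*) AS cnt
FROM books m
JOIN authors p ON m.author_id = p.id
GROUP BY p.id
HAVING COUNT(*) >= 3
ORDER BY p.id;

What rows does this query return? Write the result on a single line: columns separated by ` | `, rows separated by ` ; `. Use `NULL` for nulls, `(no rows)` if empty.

Germany | 3 ; Japan | 3

Join each books row to its authors via author_id.
Group joined rows by authors.id; compute COUNT(*) per group.
HAVING: keep groups with count ≥ 3.
  1: ids {5, 8} → COUNT(*)=2
  3: ids {2, 3, 6} → COUNT(*)=3
  4: ids {1, 4, 7} → COUNT(*)=3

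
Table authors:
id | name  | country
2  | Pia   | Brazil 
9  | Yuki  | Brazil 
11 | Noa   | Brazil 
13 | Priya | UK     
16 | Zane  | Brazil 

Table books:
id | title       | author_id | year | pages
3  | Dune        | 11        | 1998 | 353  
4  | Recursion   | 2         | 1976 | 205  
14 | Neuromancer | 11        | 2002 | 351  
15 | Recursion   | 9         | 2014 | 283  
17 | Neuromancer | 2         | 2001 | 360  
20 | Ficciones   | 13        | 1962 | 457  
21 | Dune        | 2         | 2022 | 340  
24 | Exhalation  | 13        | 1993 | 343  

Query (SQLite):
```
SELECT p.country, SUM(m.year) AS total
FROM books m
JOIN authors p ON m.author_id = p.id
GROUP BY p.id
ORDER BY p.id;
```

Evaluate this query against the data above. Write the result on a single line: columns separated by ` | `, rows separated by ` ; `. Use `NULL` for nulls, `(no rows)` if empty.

Join each books row to its authors via author_id.
Group joined rows by authors.id; compute SUM(m.year) per group.
  2: ids {4, 17, 21} → SUM(m.year)=5999
  9: ids {15} → SUM(m.year)=2014
  11: ids {3, 14} → SUM(m.year)=4000
  13: ids {20, 24} → SUM(m.year)=3955

Brazil | 5999 ; Brazil | 2014 ; Brazil | 4000 ; UK | 3955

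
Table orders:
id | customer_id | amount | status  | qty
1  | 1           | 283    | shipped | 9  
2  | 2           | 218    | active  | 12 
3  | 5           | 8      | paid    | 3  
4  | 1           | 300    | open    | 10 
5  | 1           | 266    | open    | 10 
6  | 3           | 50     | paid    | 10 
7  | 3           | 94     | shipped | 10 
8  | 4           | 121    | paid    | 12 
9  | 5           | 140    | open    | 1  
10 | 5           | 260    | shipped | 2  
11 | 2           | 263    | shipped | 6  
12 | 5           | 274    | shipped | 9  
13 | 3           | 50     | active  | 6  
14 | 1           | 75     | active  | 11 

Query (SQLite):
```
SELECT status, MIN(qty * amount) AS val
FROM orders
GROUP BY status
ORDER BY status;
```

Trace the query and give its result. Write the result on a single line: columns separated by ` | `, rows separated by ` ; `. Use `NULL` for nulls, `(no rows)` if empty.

For each row compute qty * amount.
Group by status; take MIN of the expression per group.
  active: ids {2, 13, 14} → MIN(qty * amount)=300
  open: ids {4, 5, 9} → MIN(qty * amount)=140
  paid: ids {3, 6, 8} → MIN(qty * amount)=24
  shipped: ids {1, 7, 10, 11, 12} → MIN(qty * amount)=520

active | 300 ; open | 140 ; paid | 24 ; shipped | 520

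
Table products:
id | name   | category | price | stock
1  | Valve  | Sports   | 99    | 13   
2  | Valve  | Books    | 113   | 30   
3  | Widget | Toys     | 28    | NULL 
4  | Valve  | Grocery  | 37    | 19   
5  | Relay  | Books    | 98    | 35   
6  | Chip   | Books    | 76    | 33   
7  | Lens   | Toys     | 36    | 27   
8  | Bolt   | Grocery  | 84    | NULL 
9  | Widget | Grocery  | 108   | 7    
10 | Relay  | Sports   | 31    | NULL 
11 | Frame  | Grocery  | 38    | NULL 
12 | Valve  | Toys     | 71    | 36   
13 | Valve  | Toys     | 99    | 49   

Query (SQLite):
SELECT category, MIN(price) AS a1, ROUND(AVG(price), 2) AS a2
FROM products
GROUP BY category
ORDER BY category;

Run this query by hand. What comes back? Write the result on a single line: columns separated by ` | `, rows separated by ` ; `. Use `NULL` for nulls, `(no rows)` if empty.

Group products by category.
Per group compute: MIN(price), ROUND(AVG(price), 2).
  Books: ids {2, 5, 6} → MIN(price)=76, ROUND(AVG(price), 2)=95.67
  Grocery: ids {4, 8, 9, 11} → MIN(price)=37, ROUND(AVG(price), 2)=66.75
  Sports: ids {1, 10} → MIN(price)=31, ROUND(AVG(price), 2)=65
  Toys: ids {3, 7, 12, 13} → MIN(price)=28, ROUND(AVG(price), 2)=58.5

Books | 76 | 95.67 ; Grocery | 37 | 66.75 ; Sports | 31 | 65 ; Toys | 28 | 58.5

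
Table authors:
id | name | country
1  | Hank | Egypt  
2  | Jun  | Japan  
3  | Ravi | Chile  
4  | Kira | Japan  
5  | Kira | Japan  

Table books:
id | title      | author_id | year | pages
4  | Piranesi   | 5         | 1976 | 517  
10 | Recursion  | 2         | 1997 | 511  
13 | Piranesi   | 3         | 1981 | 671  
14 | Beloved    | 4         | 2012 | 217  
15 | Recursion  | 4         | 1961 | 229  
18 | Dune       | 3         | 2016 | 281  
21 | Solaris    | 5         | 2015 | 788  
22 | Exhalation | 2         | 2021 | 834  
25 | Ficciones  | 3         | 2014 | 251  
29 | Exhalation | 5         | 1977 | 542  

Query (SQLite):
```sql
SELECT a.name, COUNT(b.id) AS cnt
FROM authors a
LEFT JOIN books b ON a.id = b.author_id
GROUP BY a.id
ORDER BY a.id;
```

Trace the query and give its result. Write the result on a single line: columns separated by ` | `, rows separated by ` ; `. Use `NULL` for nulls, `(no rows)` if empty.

LEFT JOIN keeps every authors row; unmatched ones get NULL for books columns.
Group by authors.id and compute COUNT(b.id). COUNT(col) of an all-NULL group is 0.
  1: ids {—} → COUNT(b.id)=0
  2: ids {10, 22} → COUNT(b.id)=2
  3: ids {13, 18, 25} → COUNT(b.id)=3
  4: ids {14, 15} → COUNT(b.id)=2
  5: ids {4, 21, 29} → COUNT(b.id)=3

Hank | 0 ; Jun | 2 ; Ravi | 3 ; Kira | 2 ; Kira | 3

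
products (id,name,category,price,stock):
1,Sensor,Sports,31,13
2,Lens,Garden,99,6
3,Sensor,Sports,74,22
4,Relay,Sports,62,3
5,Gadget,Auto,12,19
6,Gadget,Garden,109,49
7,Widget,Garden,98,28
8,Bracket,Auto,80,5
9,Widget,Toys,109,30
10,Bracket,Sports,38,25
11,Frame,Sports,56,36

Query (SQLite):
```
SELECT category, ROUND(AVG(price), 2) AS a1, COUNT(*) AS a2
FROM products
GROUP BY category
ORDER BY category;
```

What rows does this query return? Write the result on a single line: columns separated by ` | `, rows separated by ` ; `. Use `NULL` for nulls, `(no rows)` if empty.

Auto | 46 | 2 ; Garden | 102 | 3 ; Sports | 52.2 | 5 ; Toys | 109 | 1

Group products by category.
Per group compute: ROUND(AVG(price), 2), COUNT(*).
  Auto: ids {5, 8} → ROUND(AVG(price), 2)=46, COUNT(*)=2
  Garden: ids {2, 6, 7} → ROUND(AVG(price), 2)=102, COUNT(*)=3
  Sports: ids {1, 3, 4, 10, 11} → ROUND(AVG(price), 2)=52.2, COUNT(*)=5
  Toys: ids {9} → ROUND(AVG(price), 2)=109, COUNT(*)=1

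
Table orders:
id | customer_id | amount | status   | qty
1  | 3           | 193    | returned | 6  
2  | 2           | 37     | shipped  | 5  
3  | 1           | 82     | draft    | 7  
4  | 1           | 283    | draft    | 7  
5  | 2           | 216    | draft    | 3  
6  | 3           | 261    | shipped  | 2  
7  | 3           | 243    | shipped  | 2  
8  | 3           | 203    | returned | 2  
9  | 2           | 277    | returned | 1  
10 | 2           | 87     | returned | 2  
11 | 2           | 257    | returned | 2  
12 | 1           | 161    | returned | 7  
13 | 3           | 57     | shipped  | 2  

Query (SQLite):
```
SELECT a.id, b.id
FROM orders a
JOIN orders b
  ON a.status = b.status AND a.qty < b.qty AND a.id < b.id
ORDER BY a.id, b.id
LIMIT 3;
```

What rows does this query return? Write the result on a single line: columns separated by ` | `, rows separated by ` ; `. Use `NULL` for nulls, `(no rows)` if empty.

Pairs (a,b) with same status, a.qty < b.qty, a.id < b.id.
status groups: draft:{3,4,5} returned:{1,8,9,10,11,12} shipped:{2,6,7,13}
Ordered by (a.id, b.id); first 3.

1 | 12 ; 8 | 12 ; 9 | 10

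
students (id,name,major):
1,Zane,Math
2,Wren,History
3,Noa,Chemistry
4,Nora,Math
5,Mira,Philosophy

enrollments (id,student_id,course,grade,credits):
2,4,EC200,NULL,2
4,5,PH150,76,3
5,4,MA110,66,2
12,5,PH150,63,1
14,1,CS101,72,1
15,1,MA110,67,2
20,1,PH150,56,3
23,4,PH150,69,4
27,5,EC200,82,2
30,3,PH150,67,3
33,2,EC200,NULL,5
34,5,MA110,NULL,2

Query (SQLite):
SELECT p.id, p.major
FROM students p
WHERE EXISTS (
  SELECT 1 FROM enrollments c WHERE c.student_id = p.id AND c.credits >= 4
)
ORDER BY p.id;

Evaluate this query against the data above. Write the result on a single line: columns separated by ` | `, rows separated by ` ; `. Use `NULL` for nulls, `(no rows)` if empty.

For each students row, check whether any enrollments with matching student_id has credits >= 4.
Keep rows where that is true.

2 | History ; 4 | Math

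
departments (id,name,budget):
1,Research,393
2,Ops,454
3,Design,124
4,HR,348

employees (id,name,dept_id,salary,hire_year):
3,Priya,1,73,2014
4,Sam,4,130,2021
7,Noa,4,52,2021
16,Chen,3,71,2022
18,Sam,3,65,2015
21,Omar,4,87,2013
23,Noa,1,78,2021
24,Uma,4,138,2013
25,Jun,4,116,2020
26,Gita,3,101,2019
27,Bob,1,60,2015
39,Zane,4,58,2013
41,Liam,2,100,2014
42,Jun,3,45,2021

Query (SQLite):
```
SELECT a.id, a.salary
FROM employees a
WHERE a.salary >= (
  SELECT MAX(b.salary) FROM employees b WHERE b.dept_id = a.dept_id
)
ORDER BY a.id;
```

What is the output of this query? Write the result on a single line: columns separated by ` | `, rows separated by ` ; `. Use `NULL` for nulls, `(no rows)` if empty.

23 | 78 ; 24 | 138 ; 26 | 101 ; 41 | 100

For each employees row a, compute MAX(salary) over rows sharing a.dept_id.
Keep row a if a.salary >= that per-group MAX.
  dept_id=1: MAX(salary) = 78
  dept_id=2: MAX(salary) = 100
  dept_id=3: MAX(salary) = 101
  dept_id=4: MAX(salary) = 138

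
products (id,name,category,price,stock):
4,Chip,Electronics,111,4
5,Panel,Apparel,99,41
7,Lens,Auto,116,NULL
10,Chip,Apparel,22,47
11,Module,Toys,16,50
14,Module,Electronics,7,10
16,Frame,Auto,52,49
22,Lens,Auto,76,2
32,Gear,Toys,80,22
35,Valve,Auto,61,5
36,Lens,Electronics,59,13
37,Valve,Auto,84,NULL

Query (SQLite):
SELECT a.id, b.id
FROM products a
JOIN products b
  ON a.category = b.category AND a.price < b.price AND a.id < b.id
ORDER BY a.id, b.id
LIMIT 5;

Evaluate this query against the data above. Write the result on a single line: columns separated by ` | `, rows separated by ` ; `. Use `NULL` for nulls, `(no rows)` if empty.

Pairs (a,b) with same category, a.price < b.price, a.id < b.id.
category groups: Apparel:{5,10} Auto:{7,16,22,35,37} Electronics:{4,14,36} Toys:{11,32}
Ordered by (a.id, b.id); first 5.

11 | 32 ; 14 | 36 ; 16 | 22 ; 16 | 35 ; 16 | 37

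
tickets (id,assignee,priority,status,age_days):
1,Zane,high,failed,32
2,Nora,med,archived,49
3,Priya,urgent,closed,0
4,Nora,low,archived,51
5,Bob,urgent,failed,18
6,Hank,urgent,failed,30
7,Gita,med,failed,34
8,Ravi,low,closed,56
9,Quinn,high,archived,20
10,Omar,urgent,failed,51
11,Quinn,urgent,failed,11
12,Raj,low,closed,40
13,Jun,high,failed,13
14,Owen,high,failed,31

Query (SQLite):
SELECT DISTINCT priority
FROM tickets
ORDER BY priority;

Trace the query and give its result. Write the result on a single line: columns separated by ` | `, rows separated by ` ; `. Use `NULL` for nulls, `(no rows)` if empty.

Collect distinct priority values from tickets.

high ; low ; med ; urgent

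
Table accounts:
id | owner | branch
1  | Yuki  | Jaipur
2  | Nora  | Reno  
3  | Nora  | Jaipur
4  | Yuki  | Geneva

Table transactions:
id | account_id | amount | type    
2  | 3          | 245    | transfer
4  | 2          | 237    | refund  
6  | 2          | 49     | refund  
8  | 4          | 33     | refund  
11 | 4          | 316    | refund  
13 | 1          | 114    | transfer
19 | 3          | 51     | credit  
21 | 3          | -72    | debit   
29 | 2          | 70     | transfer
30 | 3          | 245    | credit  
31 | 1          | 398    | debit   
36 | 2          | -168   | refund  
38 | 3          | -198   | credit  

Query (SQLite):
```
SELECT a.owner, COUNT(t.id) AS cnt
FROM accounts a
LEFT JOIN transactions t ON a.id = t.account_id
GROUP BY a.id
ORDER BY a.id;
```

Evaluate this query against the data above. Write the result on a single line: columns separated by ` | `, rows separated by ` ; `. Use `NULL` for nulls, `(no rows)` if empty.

LEFT JOIN keeps every accounts row; unmatched ones get NULL for transactions columns.
Group by accounts.id and compute COUNT(t.id). COUNT(col) of an all-NULL group is 0.
  1: ids {13, 31} → COUNT(t.id)=2
  2: ids {4, 6, 29, 36} → COUNT(t.id)=4
  3: ids {2, 19, 21, 30, 38} → COUNT(t.id)=5
  4: ids {8, 11} → COUNT(t.id)=2

Yuki | 2 ; Nora | 4 ; Nora | 5 ; Yuki | 2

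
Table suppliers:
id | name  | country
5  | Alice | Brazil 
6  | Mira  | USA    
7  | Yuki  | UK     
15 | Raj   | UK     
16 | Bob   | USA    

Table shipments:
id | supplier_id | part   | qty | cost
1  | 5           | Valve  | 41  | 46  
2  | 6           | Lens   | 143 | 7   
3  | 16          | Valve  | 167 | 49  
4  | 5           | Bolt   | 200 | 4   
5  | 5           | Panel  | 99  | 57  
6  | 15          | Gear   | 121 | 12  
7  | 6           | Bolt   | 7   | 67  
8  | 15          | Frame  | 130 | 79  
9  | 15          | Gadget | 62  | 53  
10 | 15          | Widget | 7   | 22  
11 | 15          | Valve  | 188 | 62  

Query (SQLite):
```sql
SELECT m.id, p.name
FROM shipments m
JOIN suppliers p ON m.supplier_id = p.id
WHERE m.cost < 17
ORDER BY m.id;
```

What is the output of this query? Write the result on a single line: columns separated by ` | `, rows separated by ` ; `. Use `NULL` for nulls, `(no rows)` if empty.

Each shipments row matches the suppliers row where supplier_id = suppliers.id.
Then keep rows with m.cost < 17.

2 | Mira ; 4 | Alice ; 6 | Raj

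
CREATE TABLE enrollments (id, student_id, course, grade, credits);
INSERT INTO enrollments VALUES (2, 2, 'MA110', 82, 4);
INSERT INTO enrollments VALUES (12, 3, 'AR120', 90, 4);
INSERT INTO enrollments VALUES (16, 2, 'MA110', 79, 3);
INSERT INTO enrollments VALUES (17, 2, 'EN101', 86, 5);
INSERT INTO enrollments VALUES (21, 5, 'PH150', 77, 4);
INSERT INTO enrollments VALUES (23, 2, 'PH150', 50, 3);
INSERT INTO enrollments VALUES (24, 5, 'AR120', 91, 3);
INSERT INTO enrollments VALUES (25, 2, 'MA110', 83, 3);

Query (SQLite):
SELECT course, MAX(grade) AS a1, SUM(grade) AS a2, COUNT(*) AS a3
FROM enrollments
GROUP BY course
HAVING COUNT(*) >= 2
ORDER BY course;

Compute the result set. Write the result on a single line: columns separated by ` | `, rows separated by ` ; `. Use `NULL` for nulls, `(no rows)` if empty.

Group enrollments by course.
Per group compute: MAX(grade), SUM(grade), COUNT(*).
HAVING: drop groups with fewer than 2 rows.
  AR120: ids {12, 24} → MAX(grade)=91, SUM(grade)=181, COUNT(*)=2
  EN101: ids {17} → MAX(grade)=86, SUM(grade)=86, COUNT(*)=1
  MA110: ids {2, 16, 25} → MAX(grade)=83, SUM(grade)=244, COUNT(*)=3
  PH150: ids {21, 23} → MAX(grade)=77, SUM(grade)=127, COUNT(*)=2

AR120 | 91 | 181 | 2 ; MA110 | 83 | 244 | 3 ; PH150 | 77 | 127 | 2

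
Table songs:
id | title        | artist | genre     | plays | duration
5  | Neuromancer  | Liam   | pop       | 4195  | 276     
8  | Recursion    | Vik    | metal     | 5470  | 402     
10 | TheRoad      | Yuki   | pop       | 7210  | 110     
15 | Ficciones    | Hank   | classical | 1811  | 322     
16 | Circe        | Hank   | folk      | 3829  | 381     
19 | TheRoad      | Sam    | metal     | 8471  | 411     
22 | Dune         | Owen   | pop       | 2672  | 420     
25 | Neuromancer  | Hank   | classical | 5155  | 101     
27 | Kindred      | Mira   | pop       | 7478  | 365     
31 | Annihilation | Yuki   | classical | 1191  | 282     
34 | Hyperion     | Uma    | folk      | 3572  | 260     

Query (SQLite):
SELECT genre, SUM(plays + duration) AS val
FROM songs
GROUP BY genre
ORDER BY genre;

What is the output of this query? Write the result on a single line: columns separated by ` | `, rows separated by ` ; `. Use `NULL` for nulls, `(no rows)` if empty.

classical | 8862 ; folk | 8042 ; metal | 14754 ; pop | 22726

For each row compute plays + duration.
Group by genre; take SUM of the expression per group.
  classical: ids {15, 25, 31} → SUM(plays + duration)=8862
  folk: ids {16, 34} → SUM(plays + duration)=8042
  metal: ids {8, 19} → SUM(plays + duration)=14754
  pop: ids {5, 10, 22, 27} → SUM(plays + duration)=22726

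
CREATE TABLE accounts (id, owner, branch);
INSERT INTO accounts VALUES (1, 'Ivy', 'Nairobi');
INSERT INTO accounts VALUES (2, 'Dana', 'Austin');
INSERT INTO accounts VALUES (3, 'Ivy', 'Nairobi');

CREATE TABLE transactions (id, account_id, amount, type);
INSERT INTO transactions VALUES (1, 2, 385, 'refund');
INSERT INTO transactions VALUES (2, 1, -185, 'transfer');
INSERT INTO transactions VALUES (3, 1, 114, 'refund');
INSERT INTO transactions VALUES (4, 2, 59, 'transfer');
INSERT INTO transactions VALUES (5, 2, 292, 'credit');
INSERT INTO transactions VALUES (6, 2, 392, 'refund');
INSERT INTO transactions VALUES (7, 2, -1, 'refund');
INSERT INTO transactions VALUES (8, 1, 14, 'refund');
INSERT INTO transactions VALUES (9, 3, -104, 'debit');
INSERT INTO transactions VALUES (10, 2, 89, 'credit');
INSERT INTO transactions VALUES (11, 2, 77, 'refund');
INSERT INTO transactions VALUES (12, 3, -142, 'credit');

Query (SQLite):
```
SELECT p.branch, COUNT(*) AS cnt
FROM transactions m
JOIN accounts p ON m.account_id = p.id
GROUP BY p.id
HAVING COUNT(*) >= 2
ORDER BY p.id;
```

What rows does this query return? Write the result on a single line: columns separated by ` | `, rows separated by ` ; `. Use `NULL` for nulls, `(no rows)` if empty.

Nairobi | 3 ; Austin | 7 ; Nairobi | 2

Join each transactions row to its accounts via account_id.
Group joined rows by accounts.id; compute COUNT(*) per group.
HAVING: keep groups with count ≥ 2.
  1: ids {2, 3, 8} → COUNT(*)=3
  2: ids {1, 4, 5, 6, 7, 10, 11} → COUNT(*)=7
  3: ids {9, 12} → COUNT(*)=2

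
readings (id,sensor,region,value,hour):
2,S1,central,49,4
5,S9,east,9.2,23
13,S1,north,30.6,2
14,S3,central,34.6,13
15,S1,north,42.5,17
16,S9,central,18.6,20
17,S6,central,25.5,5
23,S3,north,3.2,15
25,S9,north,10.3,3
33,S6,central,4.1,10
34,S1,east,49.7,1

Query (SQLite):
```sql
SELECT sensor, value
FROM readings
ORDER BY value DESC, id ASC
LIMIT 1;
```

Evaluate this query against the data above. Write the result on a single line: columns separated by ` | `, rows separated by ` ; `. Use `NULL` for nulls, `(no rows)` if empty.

S1 | 49.7

Sort by value desc, tiebreak id asc: (49.7, id=34), (49, id=2), (42.5, id=15), (34.6, id=14) …. Take first 1.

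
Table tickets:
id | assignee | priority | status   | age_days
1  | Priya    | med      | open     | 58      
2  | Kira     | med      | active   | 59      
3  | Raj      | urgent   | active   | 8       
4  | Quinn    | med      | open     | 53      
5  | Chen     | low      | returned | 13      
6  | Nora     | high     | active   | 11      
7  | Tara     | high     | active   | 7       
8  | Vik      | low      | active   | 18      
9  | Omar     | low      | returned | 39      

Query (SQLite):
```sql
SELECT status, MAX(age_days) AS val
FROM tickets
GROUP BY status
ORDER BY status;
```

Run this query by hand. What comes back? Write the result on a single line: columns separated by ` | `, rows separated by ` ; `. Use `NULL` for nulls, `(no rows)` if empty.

active | 59 ; open | 58 ; returned | 39

Partition tickets by status; compute MAX(age_days) within each group.
  active: ids {2, 3, 6, 7, 8} → MAX(age_days)=59
  open: ids {1, 4} → MAX(age_days)=58
  returned: ids {5, 9} → MAX(age_days)=39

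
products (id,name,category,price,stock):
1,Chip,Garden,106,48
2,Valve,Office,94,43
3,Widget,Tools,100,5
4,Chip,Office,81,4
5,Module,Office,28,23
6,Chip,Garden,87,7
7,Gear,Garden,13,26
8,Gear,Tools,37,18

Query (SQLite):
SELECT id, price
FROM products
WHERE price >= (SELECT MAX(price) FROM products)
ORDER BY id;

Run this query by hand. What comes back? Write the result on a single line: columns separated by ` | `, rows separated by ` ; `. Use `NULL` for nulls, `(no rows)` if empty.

Scalar subquery: MAX(price) over all products rows = 106.
Keep rows where price >= that value.

1 | 106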